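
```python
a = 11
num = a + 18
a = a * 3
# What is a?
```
Trace:
  a=11
  a=11, num=29
  a=33, num=29

Final answer: 33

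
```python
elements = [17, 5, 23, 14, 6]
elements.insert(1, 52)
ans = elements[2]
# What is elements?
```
Trace:
  elements=[17, 5, 23, 14, 6]
  elements=[17, 52, 5, 23, 14, 6]
  elements=[17, 52, 5, 23, 14, 6], ans=5

Final answer: [17, 52, 5, 23, 14, 6]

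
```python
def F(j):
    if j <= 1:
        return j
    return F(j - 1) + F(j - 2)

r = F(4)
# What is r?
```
Call trace (a repeated sub-call is expanded the first time; later identical calls just restate its return value):
F(j=4)
  F(j=3)
    F(j=2)
      F(j=1)
      -> return 1
      F(j=0)
      -> return 0
    -> return 1
    F(j=1)
    -> return 1
  -> return 2
  F(j=2) -> return 1  (same call as traced above)
-> return 3

Final answer: 3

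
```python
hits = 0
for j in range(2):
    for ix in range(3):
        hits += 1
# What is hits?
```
Trace:
  hits=0
  hits=1, j=0, ix=0
  hits=2, j=0, ix=1
  hits=3, j=0, ix=2
  hits=4, j=1, ix=0
  hits=5, j=1, ix=1
  hits=6, j=1, ix=2

Final answer: 6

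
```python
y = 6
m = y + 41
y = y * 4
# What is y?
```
Trace:
  y=6
  y=6, m=47
  y=24, m=47

Final answer: 24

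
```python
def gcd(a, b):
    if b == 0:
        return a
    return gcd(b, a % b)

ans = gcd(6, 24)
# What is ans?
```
Call trace:
gcd(a=6, b=24)
  gcd(a=24, b=6)
    gcd(a=6, b=0)
    -> return 6
  -> return 6
-> return 6

Final answer: 6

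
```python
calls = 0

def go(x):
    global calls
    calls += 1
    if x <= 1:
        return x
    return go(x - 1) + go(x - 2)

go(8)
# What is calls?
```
Call trace (a repeated sub-call is expanded the first time; later identical calls just restate its return value):
go(x=8)
  go(x=7)
    go(x=6)
      go(x=5)
        go(x=4)
          go(x=3)
            go(x=2)
              go(x=1)
              -> return 1
              go(x=0)
              -> return 0
            -> return 1
            go(x=1)
            -> return 1
          -> return 2
          go(x=2) -> return 1  (same call as traced above)
        -> return 3
        go(x=3) -> return 2  (same call as traced above)
      -> return 5
      go(x=4) -> return 3  (same call as traced above)
    -> return 8
    go(x=5) -> return 5  (same call as traced above)
  -> return 13
  go(x=6) -> return 8  (same call as traced above)
-> return 21

calls is incremented once per call, so count the calls in each subtree. Let C(x) = number of calls made by go(x).
C(0) = C(1) = 1 (base case, no recursion); C(x) = 1 + C(x - 1) + C(x - 2) otherwise.
C(2) = 1 + C(1) + C(0) = 1 + 1 + 1 = 3
C(3) = 1 + C(2) + C(1) = 1 + 3 + 1 = 5
C(4) = 1 + C(3) + C(2) = 1 + 5 + 3 = 9
C(5) = 1 + C(4) + C(3) = 1 + 9 + 5 = 15
C(6) = 1 + C(5) + C(4) = 1 + 15 + 9 = 25
C(7) = 1 + C(6) + C(5) = 1 + 25 + 15 = 41
C(8) = 1 + C(7) + C(6) = 1 + 41 + 25 = 67
calls = C(8) = 67

Final answer: 67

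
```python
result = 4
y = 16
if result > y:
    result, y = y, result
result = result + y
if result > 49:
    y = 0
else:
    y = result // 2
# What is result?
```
Trace:
  result=4
  result=4, y=16
  result=4, y=16
  result=20, y=16
  result=20, y=10

Final answer: 20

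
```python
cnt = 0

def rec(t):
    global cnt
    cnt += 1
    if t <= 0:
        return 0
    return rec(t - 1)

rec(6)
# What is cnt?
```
Call trace:
rec(t=6)
  rec(t=5)
    rec(t=4)
      rec(t=3)
        rec(t=2)
          rec(t=1)
            rec(t=0)
            -> return 0
          -> return 0
        -> return 0
      -> return 0
    -> return 0
  -> return 0
-> return 0

cnt is incremented once per call. rec is entered once for each t = 6, 5, 4, 3, 2, 1, 0 (the t <= 0 call returns without recursing), i.e. 6 + 1 calls.
cnt = 7

Final answer: 7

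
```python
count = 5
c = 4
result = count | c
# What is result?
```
Trace:
  count=5
  count=5, c=4
  count=5, c=4, result=5

Final answer: 5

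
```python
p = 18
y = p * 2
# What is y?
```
Trace:
  p=18
  p=18, y=36

Final answer: 36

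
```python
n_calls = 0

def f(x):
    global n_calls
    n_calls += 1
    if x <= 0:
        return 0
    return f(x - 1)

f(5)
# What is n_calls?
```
Call trace:
f(x=5)
  f(x=4)
    f(x=3)
      f(x=2)
        f(x=1)
          f(x=0)
          -> return 0
        -> return 0
      -> return 0
    -> return 0
  -> return 0
-> return 0

n_calls is incremented once per call. f is entered once for each x = 5, 4, 3, 2, 1, 0 (the x <= 0 call returns without recursing), i.e. 5 + 1 calls.
n_calls = 6

Final answer: 6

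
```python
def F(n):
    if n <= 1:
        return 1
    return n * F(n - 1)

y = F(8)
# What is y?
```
Call trace:
F(n=8)
  F(n=7)
    F(n=6)
      F(n=5)
        F(n=4)
          F(n=3)
            F(n=2)
              F(n=1)
              -> return 1
            -> return 2
          -> return 6
        -> return 24
      -> return 120
    -> return 720
  -> return 5040
-> return 40320

Final answer: 40320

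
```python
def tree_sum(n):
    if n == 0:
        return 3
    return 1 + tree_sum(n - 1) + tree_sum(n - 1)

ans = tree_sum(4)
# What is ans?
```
Call trace (a repeated sub-call is expanded the first time; later identical calls just restate its return value):
tree_sum(n=4)
  tree_sum(n=3)
    tree_sum(n=2)
      tree_sum(n=1)
        tree_sum(n=0)
        -> return 3
        tree_sum(n=0)
        -> return 3
      -> return 7
      tree_sum(n=1) -> return 7  (same call as traced above)
    -> return 15
    tree_sum(n=2) -> return 15  (same call as traced above)
  -> return 31
  tree_sum(n=3) -> return 31  (same call as traced above)
-> return 63

Final answer: 63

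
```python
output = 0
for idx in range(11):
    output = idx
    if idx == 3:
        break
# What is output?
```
Trace:
  output=0
  output=0, idx=0
  output=1, idx=1
  output=2, idx=2
  output=3, idx=3

Final answer: 3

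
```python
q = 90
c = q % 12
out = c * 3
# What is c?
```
Trace:
  q=90
  q=90, c=6
  q=90, c=6, out=18

Final answer: 6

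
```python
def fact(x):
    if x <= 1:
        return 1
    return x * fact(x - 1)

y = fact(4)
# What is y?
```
Call trace:
fact(x=4)
  fact(x=3)
    fact(x=2)
      fact(x=1)
      -> return 1
    -> return 2
  -> return 6
-> return 24

Final answer: 24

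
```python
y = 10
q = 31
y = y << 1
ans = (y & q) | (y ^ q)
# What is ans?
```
Trace:
  y=10
  y=10, q=31
  y=20, q=31
  y=20, q=31, ans=31

Final answer: 31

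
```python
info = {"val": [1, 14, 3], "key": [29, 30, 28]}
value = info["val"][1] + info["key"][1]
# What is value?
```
Trace:
  info={'val': [1, 14, 3], 'key': [29, 30, 28]}
  info={'val': [1, 14, 3], 'key': [29, 30, 28]}, value=44

Final answer: 44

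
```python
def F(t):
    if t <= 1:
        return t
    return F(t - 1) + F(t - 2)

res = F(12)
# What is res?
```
Call trace (a repeated sub-call is expanded the first time; later identical calls just restate its return value):
F(t=12)
  F(t=11)
    F(t=10)
      F(t=9)
        F(t=8)
          F(t=7)
            F(t=6)
              F(t=5)
                F(t=4)
                  F(t=3)
                    F(t=2)
                      F(t=1)
                      -> return 1
                      F(t=0)
                      -> return 0
                    -> return 1
                    F(t=1)
                    -> return 1
                  -> return 2
                  F(t=2) -> return 1  (same call as traced above)
                -> return 3
                F(t=3) -> return 2  (same call as traced above)
              -> return 5
              F(t=4) -> return 3  (same call as traced above)
            -> return 8
            F(t=5) -> return 5  (same call as traced above)
          -> return 13
          F(t=6) -> return 8  (same call as traced above)
        -> return 21
        F(t=7) -> return 13  (same call as traced above)
      -> return 34
      F(t=8) -> return 21  (same call as traced above)
    -> return 55
    F(t=9) -> return 34  (same call as traced above)
  -> return 89
  F(t=10) -> return 55  (same call as traced above)
-> return 144

Final answer: 144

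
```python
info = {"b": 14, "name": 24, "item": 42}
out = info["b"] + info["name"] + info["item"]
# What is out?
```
Trace:
  info={'b': 14, 'name': 24, 'item': 42}
  info={'b': 14, 'name': 24, 'item': 42}, out=80

Final answer: 80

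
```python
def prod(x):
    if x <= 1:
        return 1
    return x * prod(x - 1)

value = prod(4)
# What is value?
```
Call trace:
prod(x=4)
  prod(x=3)
    prod(x=2)
      prod(x=1)
      -> return 1
    -> return 2
  -> return 6
-> return 24

Final answer: 24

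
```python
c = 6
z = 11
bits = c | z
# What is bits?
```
Trace:
  c=6
  c=6, z=11
  c=6, z=11, bits=15

Final answer: 15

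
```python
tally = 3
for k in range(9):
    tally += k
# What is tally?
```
Trace:
  tally=3
  tally=3, k=0
  tally=4, k=1
  tally=6, k=2
  tally=9, k=3
  tally=13, k=4
  tally=18, k=5
  tally=24, k=6
  tally=31, k=7
  tally=39, k=8

Final answer: 39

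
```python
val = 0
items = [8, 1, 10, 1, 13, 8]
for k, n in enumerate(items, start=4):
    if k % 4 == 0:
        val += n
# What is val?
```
Trace:
  val=0
  val=8, k=4, n=8
  val=8, k=5, n=1
  val=8, k=6, n=10
  val=8, k=7, n=1
  val=21, k=8, n=13
  val=21, k=9, n=8

Final answer: 21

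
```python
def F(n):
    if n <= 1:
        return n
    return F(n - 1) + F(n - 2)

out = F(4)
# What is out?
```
Call trace (a repeated sub-call is expanded the first time; later identical calls just restate its return value):
F(n=4)
  F(n=3)
    F(n=2)
      F(n=1)
      -> return 1
      F(n=0)
      -> return 0
    -> return 1
    F(n=1)
    -> return 1
  -> return 2
  F(n=2) -> return 1  (same call as traced above)
-> return 3

Final answer: 3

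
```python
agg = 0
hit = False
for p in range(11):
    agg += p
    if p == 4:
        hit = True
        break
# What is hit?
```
Trace:
  agg=0
  agg=0, hit=False
  agg=0, hit=False, p=0
  agg=1, hit=False, p=1
  agg=3, hit=False, p=2
  agg=6, hit=False, p=3
  agg=10, hit=True, p=4

Final answer: True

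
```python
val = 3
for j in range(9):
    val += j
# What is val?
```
Trace:
  val=3
  val=3, j=0
  val=4, j=1
  val=6, j=2
  val=9, j=3
  val=13, j=4
  val=18, j=5
  val=24, j=6
  val=31, j=7
  val=39, j=8

Final answer: 39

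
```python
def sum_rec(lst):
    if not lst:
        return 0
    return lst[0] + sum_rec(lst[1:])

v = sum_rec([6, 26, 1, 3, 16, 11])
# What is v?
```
Call trace:
sum_rec(lst=[6, 26, 1, 3, 16, 11])
  sum_rec(lst=[26, 1, 3, 16, 11])
    sum_rec(lst=[1, 3, 16, 11])
      sum_rec(lst=[3, 16, 11])
        sum_rec(lst=[16, 11])
          sum_rec(lst=[11])
            sum_rec(lst=[])
            -> return 0
          -> return 11
        -> return 27
      -> return 30
    -> return 31
  -> return 57
-> return 63

Final answer: 63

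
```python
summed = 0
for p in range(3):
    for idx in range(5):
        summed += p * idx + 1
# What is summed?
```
Trace:
  summed=0
  summed=1, p=0, idx=0
  summed=2, p=0, idx=1
  summed=3, p=0, idx=2
  summed=4, p=0, idx=3
  summed=5, p=0, idx=4
  summed=6, p=1, idx=0
  summed=8, p=1, idx=1
  summed=11, p=1, idx=2
  summed=15, p=1, idx=3
  summed=20, p=1, idx=4
  summed=21, p=2, idx=0
  summed=24, p=2, idx=1
  summed=29, p=2, idx=2
  summed=36, p=2, idx=3
  summed=45, p=2, idx=4

Final answer: 45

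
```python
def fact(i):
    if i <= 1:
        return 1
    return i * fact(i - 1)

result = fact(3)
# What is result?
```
Call trace:
fact(i=3)
  fact(i=2)
    fact(i=1)
    -> return 1
  -> return 2
-> return 6

Final answer: 6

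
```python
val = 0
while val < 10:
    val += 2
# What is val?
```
Trace:
  val=0
  val=2
  val=4
  val=6
  val=8
  val=10

Final answer: 10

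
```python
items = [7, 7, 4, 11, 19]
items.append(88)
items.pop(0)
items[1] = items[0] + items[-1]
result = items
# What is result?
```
Trace:
  items=[7, 7, 4, 11, 19]
  items=[7, 7, 4, 11, 19, 88]
  items=[7, 4, 11, 19, 88]
  items=[7, 95, 11, 19, 88]
  items=[7, 95, 11, 19, 88], result=[7, 95, 11, 19, 88]

Final answer: [7, 95, 11, 19, 88]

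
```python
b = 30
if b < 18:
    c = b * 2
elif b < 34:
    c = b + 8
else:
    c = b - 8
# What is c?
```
Trace:
  b=30
  b=30, c=38

Final answer: 38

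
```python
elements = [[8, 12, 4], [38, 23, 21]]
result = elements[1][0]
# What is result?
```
Trace:
  elements=[[8, 12, 4], [38, 23, 21]]
  elements=[[8, 12, 4], [38, 23, 21]], result=38

Final answer: 38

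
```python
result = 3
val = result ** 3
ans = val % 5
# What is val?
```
Trace:
  result=3
  result=3, val=27
  result=3, val=27, ans=2

Final answer: 27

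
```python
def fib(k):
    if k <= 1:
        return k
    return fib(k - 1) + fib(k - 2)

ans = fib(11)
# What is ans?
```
Call trace (a repeated sub-call is expanded the first time; later identical calls just restate its return value):
fib(k=11)
  fib(k=10)
    fib(k=9)
      fib(k=8)
        fib(k=7)
          fib(k=6)
            fib(k=5)
              fib(k=4)
                fib(k=3)
                  fib(k=2)
                    fib(k=1)
                    -> return 1
                    fib(k=0)
                    -> return 0
                  -> return 1
                  fib(k=1)
                  -> return 1
                -> return 2
                fib(k=2) -> return 1  (same call as traced above)
              -> return 3
              fib(k=3) -> return 2  (same call as traced above)
            -> return 5
            fib(k=4) -> return 3  (same call as traced above)
          -> return 8
          fib(k=5) -> return 5  (same call as traced above)
        -> return 13
        fib(k=6) -> return 8  (same call as traced above)
      -> return 21
      fib(k=7) -> return 13  (same call as traced above)
    -> return 34
    fib(k=8) -> return 21  (same call as traced above)
  -> return 55
  fib(k=9) -> return 34  (same call as traced above)
-> return 89

Final answer: 89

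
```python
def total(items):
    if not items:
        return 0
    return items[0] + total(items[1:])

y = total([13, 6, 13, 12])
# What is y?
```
Call trace:
total(items=[13, 6, 13, 12])
  total(items=[6, 13, 12])
    total(items=[13, 12])
      total(items=[12])
        total(items=[])
        -> return 0
      -> return 12
    -> return 25
  -> return 31
-> return 44

Final answer: 44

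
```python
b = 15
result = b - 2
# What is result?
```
Trace:
  b=15
  b=15, result=13

Final answer: 13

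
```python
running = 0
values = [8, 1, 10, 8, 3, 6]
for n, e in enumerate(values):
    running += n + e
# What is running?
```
Trace:
  running=0
  running=8, n=0, e=8
  running=10, n=1, e=1
  running=22, n=2, e=10
  running=33, n=3, e=8
  running=40, n=4, e=3
  running=51, n=5, e=6

Final answer: 51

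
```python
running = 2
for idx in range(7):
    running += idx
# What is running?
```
Trace:
  running=2
  running=2, idx=0
  running=3, idx=1
  running=5, idx=2
  running=8, idx=3
  running=12, idx=4
  running=17, idx=5
  running=23, idx=6

Final answer: 23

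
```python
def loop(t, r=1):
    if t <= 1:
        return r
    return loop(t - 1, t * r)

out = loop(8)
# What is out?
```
Call trace:
loop(t=8, r=1)
  loop(t=7, r=8)
    loop(t=6, r=56)
      loop(t=5, r=336)
        loop(t=4, r=1680)
          loop(t=3, r=6720)
            loop(t=2, r=20160)
              loop(t=1, r=40320)
              -> return 40320
            -> return 40320
          -> return 40320
        -> return 40320
      -> return 40320
    -> return 40320
  -> return 40320
-> return 40320

Final answer: 40320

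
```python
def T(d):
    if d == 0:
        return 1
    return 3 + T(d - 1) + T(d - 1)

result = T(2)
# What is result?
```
Call trace (a repeated sub-call is expanded the first time; later identical calls just restate its return value):
T(d=2)
  T(d=1)
    T(d=0)
    -> return 1
    T(d=0)
    -> return 1
  -> return 5
  T(d=1) -> return 5  (same call as traced above)
-> return 13

Final answer: 13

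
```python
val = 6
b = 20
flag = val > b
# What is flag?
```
Trace:
  val=6
  val=6, b=20
  val=6, b=20, flag=False

Final answer: False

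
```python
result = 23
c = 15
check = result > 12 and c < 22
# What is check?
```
Trace:
  result=23
  result=23, c=15
  result=23, c=15, check=True

Final answer: True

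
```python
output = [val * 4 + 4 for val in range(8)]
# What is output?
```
Trace:
  val=0
  val=1
  val=2
  val=3
  val=4
  val=5
  val=6
  val=7
  output=[4, 8, 12, 16, 20, 24, 28, 32]

Final answer: [4, 8, 12, 16, 20, 24, 28, 32]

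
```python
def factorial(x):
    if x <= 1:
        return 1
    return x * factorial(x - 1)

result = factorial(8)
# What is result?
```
Call trace:
factorial(x=8)
  factorial(x=7)
    factorial(x=6)
      factorial(x=5)
        factorial(x=4)
          factorial(x=3)
            factorial(x=2)
              factorial(x=1)
              -> return 1
            -> return 2
          -> return 6
        -> return 24
      -> return 120
    -> return 720
  -> return 5040
-> return 40320

Final answer: 40320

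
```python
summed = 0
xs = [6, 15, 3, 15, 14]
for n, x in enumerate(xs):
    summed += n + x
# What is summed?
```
Trace:
  summed=0
  summed=6, n=0, x=6
  summed=22, n=1, x=15
  summed=27, n=2, x=3
  summed=45, n=3, x=15
  summed=63, n=4, x=14

Final answer: 63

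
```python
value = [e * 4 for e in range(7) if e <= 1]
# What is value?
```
Trace:
  e=0
  e=1
  e=2
  e=3
  e=4
  e=5
  e=6
  value=[0, 4]

Final answer: [0, 4]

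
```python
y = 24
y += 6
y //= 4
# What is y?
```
Trace:
  y=24
  y=30
  y=7

Final answer: 7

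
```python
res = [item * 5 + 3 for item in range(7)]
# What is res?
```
Trace:
  item=0
  item=1
  item=2
  item=3
  item=4
  item=5
  item=6
  res=[3, 8, 13, 18, 23, 28, 33]

Final answer: [3, 8, 13, 18, 23, 28, 33]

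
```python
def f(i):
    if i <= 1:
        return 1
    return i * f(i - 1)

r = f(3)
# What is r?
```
Call trace:
f(i=3)
  f(i=2)
    f(i=1)
    -> return 1
  -> return 2
-> return 6

Final answer: 6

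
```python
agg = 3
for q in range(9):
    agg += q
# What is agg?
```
Trace:
  agg=3
  agg=3, q=0
  agg=4, q=1
  agg=6, q=2
  agg=9, q=3
  agg=13, q=4
  agg=18, q=5
  agg=24, q=6
  agg=31, q=7
  agg=39, q=8

Final answer: 39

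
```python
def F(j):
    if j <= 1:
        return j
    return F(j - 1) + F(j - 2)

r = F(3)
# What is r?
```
Call trace:
F(j=3)
  F(j=2)
    F(j=1)
    -> return 1
    F(j=0)
    -> return 0
  -> return 1
  F(j=1)
  -> return 1
-> return 2

Final answer: 2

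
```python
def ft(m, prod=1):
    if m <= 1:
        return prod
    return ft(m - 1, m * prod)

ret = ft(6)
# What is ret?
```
Call trace:
ft(m=6, prod=1)
  ft(m=5, prod=6)
    ft(m=4, prod=30)
      ft(m=3, prod=120)
        ft(m=2, prod=360)
          ft(m=1, prod=720)
          -> return 720
        -> return 720
      -> return 720
    -> return 720
  -> return 720
-> return 720

Final answer: 720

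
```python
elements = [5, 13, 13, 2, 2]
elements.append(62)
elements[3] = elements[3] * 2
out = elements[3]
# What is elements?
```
Trace:
  elements=[5, 13, 13, 2, 2]
  elements=[5, 13, 13, 2, 2, 62]
  elements=[5, 13, 13, 4, 2, 62]
  elements=[5, 13, 13, 4, 2, 62], out=4

Final answer: [5, 13, 13, 4, 2, 62]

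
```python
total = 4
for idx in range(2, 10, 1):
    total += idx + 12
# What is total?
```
Trace:
  total=4
  total=18, idx=2
  total=33, idx=3
  total=49, idx=4
  total=66, idx=5
  total=84, idx=6
  total=103, idx=7
  total=123, idx=8
  total=144, idx=9

Final answer: 144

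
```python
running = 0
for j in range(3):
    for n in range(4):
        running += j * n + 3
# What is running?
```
Trace:
  running=0
  running=3, j=0, n=0
  running=6, j=0, n=1
  running=9, j=0, n=2
  running=12, j=0, n=3
  running=15, j=1, n=0
  running=19, j=1, n=1
  running=24, j=1, n=2
  running=30, j=1, n=3
  running=33, j=2, n=0
  running=38, j=2, n=1
  running=45, j=2, n=2
  running=54, j=2, n=3

Final answer: 54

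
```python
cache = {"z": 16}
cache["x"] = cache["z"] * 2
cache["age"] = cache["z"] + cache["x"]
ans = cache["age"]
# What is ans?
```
Trace:
  cache={'z': 16}
  cache={'z': 16, 'x': 32}
  cache={'z': 16, 'x': 32, 'age': 48}
  cache={'z': 16, 'x': 32, 'age': 48}, ans=48

Final answer: 48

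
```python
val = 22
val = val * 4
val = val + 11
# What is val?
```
Trace:
  val=22
  val=88
  val=99

Final answer: 99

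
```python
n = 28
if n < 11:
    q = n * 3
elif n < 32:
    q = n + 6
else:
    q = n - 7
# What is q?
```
Trace:
  n=28
  n=28, q=34

Final answer: 34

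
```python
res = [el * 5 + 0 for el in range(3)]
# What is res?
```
Trace:
  el=0
  el=1
  el=2
  res=[0, 5, 10]

Final answer: [0, 5, 10]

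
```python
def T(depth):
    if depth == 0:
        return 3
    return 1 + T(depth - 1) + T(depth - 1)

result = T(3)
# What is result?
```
Call trace (a repeated sub-call is expanded the first time; later identical calls just restate its return value):
T(depth=3)
  T(depth=2)
    T(depth=1)
      T(depth=0)
      -> return 3
      T(depth=0)
      -> return 3
    -> return 7
    T(depth=1) -> return 7  (same call as traced above)
  -> return 15
  T(depth=2) -> return 15  (same call as traced above)
-> return 31

Final answer: 31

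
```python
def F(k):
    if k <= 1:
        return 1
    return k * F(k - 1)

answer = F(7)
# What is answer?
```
Call trace:
F(k=7)
  F(k=6)
    F(k=5)
      F(k=4)
        F(k=3)
          F(k=2)
            F(k=1)
            -> return 1
          -> return 2
        -> return 6
      -> return 24
    -> return 120
  -> return 720
-> return 5040

Final answer: 5040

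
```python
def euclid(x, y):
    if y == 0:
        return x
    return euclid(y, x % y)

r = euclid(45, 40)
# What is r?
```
Call trace:
euclid(x=45, y=40)
  euclid(x=40, y=5)
    euclid(x=5, y=0)
    -> return 5
  -> return 5
-> return 5

Final answer: 5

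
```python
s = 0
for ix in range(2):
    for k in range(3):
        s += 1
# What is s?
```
Trace:
  s=0
  s=1, ix=0, k=0
  s=2, ix=0, k=1
  s=3, ix=0, k=2
  s=4, ix=1, k=0
  s=5, ix=1, k=1
  s=6, ix=1, k=2

Final answer: 6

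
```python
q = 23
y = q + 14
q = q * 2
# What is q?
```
Trace:
  q=23
  q=23, y=37
  q=46, y=37

Final answer: 46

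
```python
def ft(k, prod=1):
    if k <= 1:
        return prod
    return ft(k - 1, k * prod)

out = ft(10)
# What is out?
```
Call trace:
ft(k=10, prod=1)
  ft(k=9, prod=10)
    ft(k=8, prod=90)
      ft(k=7, prod=720)
        ft(k=6, prod=5040)
          ft(k=5, prod=30240)
            ft(k=4, prod=151200)
              ft(k=3, prod=604800)
                ft(k=2, prod=1814400)
                  ft(k=1, prod=3628800)
                  -> return 3628800
                -> return 3628800
              -> return 3628800
            -> return 3628800
          -> return 3628800
        -> return 3628800
      -> return 3628800
    -> return 3628800
  -> return 3628800
-> return 3628800

Final answer: 3628800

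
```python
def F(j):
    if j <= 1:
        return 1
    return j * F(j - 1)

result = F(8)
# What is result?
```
Call trace:
F(j=8)
  F(j=7)
    F(j=6)
      F(j=5)
        F(j=4)
          F(j=3)
            F(j=2)
              F(j=1)
              -> return 1
            -> return 2
          -> return 6
        -> return 24
      -> return 120
    -> return 720
  -> return 5040
-> return 40320

Final answer: 40320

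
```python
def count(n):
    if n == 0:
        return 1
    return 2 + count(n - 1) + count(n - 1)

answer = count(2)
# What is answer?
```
Call trace (a repeated sub-call is expanded the first time; later identical calls just restate its return value):
count(n=2)
  count(n=1)
    count(n=0)
    -> return 1
    count(n=0)
    -> return 1
  -> return 4
  count(n=1) -> return 4  (same call as traced above)
-> return 10

Final answer: 10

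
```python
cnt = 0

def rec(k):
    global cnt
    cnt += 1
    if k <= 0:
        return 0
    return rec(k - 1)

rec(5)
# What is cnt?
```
Call trace:
rec(k=5)
  rec(k=4)
    rec(k=3)
      rec(k=2)
        rec(k=1)
          rec(k=0)
          -> return 0
        -> return 0
      -> return 0
    -> return 0
  -> return 0
-> return 0

cnt is incremented once per call. rec is entered once for each k = 5, 4, 3, 2, 1, 0 (the k <= 0 call returns without recursing), i.e. 5 + 1 calls.
cnt = 6

Final answer: 6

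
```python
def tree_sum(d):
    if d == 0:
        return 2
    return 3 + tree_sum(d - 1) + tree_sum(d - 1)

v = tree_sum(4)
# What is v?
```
Call trace (a repeated sub-call is expanded the first time; later identical calls just restate its return value):
tree_sum(d=4)
  tree_sum(d=3)
    tree_sum(d=2)
      tree_sum(d=1)
        tree_sum(d=0)
        -> return 2
        tree_sum(d=0)
        -> return 2
      -> return 7
      tree_sum(d=1) -> return 7  (same call as traced above)
    -> return 17
    tree_sum(d=2) -> return 17  (same call as traced above)
  -> return 37
  tree_sum(d=3) -> return 37  (same call as traced above)
-> return 77

Final answer: 77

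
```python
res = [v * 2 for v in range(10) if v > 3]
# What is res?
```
Trace:
  v=0
  v=1
  v=2
  v=3
  v=4
  v=5
  v=6
  v=7
  v=8
  v=9
  res=[8, 10, 12, 14, 16, 18]

Final answer: [8, 10, 12, 14, 16, 18]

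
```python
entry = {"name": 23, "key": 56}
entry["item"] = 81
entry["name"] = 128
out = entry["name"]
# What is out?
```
Trace:
  entry={'name': 23, 'key': 56}
  entry={'name': 23, 'key': 56, 'item': 81}
  entry={'name': 128, 'key': 56, 'item': 81}
  entry={'name': 128, 'key': 56, 'item': 81}, out=128

Final answer: 128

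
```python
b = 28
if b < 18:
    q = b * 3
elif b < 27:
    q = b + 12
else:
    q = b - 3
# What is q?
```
Trace:
  b=28
  b=28, q=25

Final answer: 25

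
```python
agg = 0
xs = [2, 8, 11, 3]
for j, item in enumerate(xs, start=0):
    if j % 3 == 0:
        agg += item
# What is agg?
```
Trace:
  agg=0
  agg=2, j=0, item=2
  agg=2, j=1, item=8
  agg=2, j=2, item=11
  agg=5, j=3, item=3

Final answer: 5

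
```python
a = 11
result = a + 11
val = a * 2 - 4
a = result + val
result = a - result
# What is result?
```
Trace:
  a=11
  a=11, result=22
  a=11, result=22, val=18
  a=40, result=22, val=18
  a=40, result=18, val=18

Final answer: 18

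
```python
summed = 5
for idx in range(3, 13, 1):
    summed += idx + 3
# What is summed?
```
Trace:
  summed=5
  summed=11, idx=3
  summed=18, idx=4
  summed=26, idx=5
  summed=35, idx=6
  summed=45, idx=7
  summed=56, idx=8
  summed=68, idx=9
  summed=81, idx=10
  summed=95, idx=11
  summed=110, idx=12

Final answer: 110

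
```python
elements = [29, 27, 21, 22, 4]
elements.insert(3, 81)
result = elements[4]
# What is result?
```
Trace:
  elements=[29, 27, 21, 22, 4]
  elements=[29, 27, 21, 81, 22, 4]
  elements=[29, 27, 21, 81, 22, 4], result=22

Final answer: 22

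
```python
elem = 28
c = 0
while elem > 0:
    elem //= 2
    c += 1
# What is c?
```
Trace:
  elem=28
  elem=28, c=0
  elem=14, c=1
  elem=7, c=2
  elem=3, c=3
  elem=1, c=4
  elem=0, c=5

Final answer: 5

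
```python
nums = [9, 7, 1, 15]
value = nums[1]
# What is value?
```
Trace:
  nums=[9, 7, 1, 15]
  nums=[9, 7, 1, 15], value=7

Final answer: 7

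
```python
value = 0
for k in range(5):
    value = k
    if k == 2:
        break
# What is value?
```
Trace:
  value=0
  value=0, k=0
  value=1, k=1
  value=2, k=2

Final answer: 2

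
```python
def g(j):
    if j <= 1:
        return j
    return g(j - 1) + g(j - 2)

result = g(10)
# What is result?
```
Call trace (a repeated sub-call is expanded the first time; later identical calls just restate its return value):
g(j=10)
  g(j=9)
    g(j=8)
      g(j=7)
        g(j=6)
          g(j=5)
            g(j=4)
              g(j=3)
                g(j=2)
                  g(j=1)
                  -> return 1
                  g(j=0)
                  -> return 0
                -> return 1
                g(j=1)
                -> return 1
              -> return 2
              g(j=2) -> return 1  (same call as traced above)
            -> return 3
            g(j=3) -> return 2  (same call as traced above)
          -> return 5
          g(j=4) -> return 3  (same call as traced above)
        -> return 8
        g(j=5) -> return 5  (same call as traced above)
      -> return 13
      g(j=6) -> return 8  (same call as traced above)
    -> return 21
    g(j=7) -> return 13  (same call as traced above)
  -> return 34
  g(j=8) -> return 21  (same call as traced above)
-> return 55

Final answer: 55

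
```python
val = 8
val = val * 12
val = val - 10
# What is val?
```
Trace:
  val=8
  val=96
  val=86

Final answer: 86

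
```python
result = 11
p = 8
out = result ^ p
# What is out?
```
Trace:
  result=11
  result=11, p=8
  result=11, p=8, out=3

Final answer: 3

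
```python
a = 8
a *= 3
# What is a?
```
Trace:
  a=8
  a=24

Final answer: 24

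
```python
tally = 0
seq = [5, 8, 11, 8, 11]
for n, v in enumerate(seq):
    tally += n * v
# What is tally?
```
Trace:
  tally=0
  tally=0, n=0, v=5
  tally=8, n=1, v=8
  tally=30, n=2, v=11
  tally=54, n=3, v=8
  tally=98, n=4, v=11

Final answer: 98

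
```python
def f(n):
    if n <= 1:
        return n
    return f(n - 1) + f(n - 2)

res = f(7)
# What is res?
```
Call trace (a repeated sub-call is expanded the first time; later identical calls just restate its return value):
f(n=7)
  f(n=6)
    f(n=5)
      f(n=4)
        f(n=3)
          f(n=2)
            f(n=1)
            -> return 1
            f(n=0)
            -> return 0
          -> return 1
          f(n=1)
          -> return 1
        -> return 2
        f(n=2) -> return 1  (same call as traced above)
      -> return 3
      f(n=3) -> return 2  (same call as traced above)
    -> return 5
    f(n=4) -> return 3  (same call as traced above)
  -> return 8
  f(n=5) -> return 5  (same call as traced above)
-> return 13

Final answer: 13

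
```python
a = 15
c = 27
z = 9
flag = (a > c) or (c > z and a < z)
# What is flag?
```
Trace:
  a=15
  a=15, c=27
  a=15, c=27, z=9
  a=15, c=27, z=9, flag=False

Final answer: False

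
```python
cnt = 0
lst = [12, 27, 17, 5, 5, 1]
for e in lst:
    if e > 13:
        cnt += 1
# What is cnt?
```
Trace:
  cnt=0
  cnt=0, e=12
  cnt=1, e=27
  cnt=2, e=17
  cnt=2, e=5
  cnt=2, e=5
  cnt=2, e=1

Final answer: 2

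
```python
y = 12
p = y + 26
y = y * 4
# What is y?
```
Trace:
  y=12
  y=12, p=38
  y=48, p=38

Final answer: 48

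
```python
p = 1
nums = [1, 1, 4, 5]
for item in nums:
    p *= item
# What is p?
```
Trace:
  p=1
  p=1, item=1
  p=1, item=1
  p=4, item=4
  p=20, item=5

Final answer: 20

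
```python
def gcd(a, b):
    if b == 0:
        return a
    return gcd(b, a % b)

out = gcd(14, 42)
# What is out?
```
Call trace:
gcd(a=14, b=42)
  gcd(a=42, b=14)
    gcd(a=14, b=0)
    -> return 14
  -> return 14
-> return 14

Final answer: 14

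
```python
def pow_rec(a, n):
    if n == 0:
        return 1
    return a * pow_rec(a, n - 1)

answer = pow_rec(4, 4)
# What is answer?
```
Call trace:
pow_rec(a=4, n=4)
  pow_rec(a=4, n=3)
    pow_rec(a=4, n=2)
      pow_rec(a=4, n=1)
        pow_rec(a=4, n=0)
        -> return 1
      -> return 4
    -> return 16
  -> return 64
-> return 256

Final answer: 256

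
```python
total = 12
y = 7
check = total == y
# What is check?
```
Trace:
  total=12
  total=12, y=7
  total=12, y=7, check=False

Final answer: False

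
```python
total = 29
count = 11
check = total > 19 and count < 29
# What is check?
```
Trace:
  total=29
  total=29, count=11
  total=29, count=11, check=True

Final answer: True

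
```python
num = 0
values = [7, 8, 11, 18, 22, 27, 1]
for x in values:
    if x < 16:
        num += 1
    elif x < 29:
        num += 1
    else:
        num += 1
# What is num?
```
Trace:
  num=0
  num=1, x=7
  num=2, x=8
  num=3, x=11
  num=4, x=18
  num=5, x=22
  num=6, x=27
  num=7, x=1

Final answer: 7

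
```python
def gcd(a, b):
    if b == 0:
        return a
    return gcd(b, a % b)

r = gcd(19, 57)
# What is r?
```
Call trace:
gcd(a=19, b=57)
  gcd(a=57, b=19)
    gcd(a=19, b=0)
    -> return 19
  -> return 19
-> return 19

Final answer: 19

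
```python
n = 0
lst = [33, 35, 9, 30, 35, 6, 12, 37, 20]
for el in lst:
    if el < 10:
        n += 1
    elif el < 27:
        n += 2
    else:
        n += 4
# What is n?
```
Trace:
  n=0
  n=4, el=33
  n=8, el=35
  n=9, el=9
  n=13, el=30
  n=17, el=35
  n=18, el=6
  n=20, el=12
  n=24, el=37
  n=26, el=20

Final answer: 26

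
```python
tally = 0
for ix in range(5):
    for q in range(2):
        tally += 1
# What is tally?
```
Trace:
  tally=0
  tally=1, ix=0, q=0
  tally=2, ix=0, q=1
  tally=3, ix=1, q=0
  tally=4, ix=1, q=1
  tally=5, ix=2, q=0
  tally=6, ix=2, q=1
  tally=7, ix=3, q=0
  tally=8, ix=3, q=1
  tally=9, ix=4, q=0
  tally=10, ix=4, q=1

Final answer: 10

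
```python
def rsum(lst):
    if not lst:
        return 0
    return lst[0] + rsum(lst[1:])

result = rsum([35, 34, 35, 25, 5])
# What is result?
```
Call trace:
rsum(lst=[35, 34, 35, 25, 5])
  rsum(lst=[34, 35, 25, 5])
    rsum(lst=[35, 25, 5])
      rsum(lst=[25, 5])
        rsum(lst=[5])
          rsum(lst=[])
          -> return 0
        -> return 5
      -> return 30
    -> return 65
  -> return 99
-> return 134

Final answer: 134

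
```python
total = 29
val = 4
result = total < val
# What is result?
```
Trace:
  total=29
  total=29, val=4
  total=29, val=4, result=False

Final answer: False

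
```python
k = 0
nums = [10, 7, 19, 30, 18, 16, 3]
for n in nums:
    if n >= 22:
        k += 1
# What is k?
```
Trace:
  k=0
  k=0, n=10
  k=0, n=7
  k=0, n=19
  k=1, n=30
  k=1, n=18
  k=1, n=16
  k=1, n=3

Final answer: 1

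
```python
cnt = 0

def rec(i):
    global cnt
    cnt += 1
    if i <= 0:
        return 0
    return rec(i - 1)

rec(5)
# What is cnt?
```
Call trace:
rec(i=5)
  rec(i=4)
    rec(i=3)
      rec(i=2)
        rec(i=1)
          rec(i=0)
          -> return 0
        -> return 0
      -> return 0
    -> return 0
  -> return 0
-> return 0

cnt is incremented once per call. rec is entered once for each i = 5, 4, 3, 2, 1, 0 (the i <= 0 call returns without recursing), i.e. 5 + 1 calls.
cnt = 6

Final answer: 6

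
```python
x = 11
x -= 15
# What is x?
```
Trace:
  x=11
  x=-4

Final answer: -4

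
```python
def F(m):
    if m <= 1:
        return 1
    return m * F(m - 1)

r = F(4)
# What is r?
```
Call trace:
F(m=4)
  F(m=3)
    F(m=2)
      F(m=1)
      -> return 1
    -> return 2
  -> return 6
-> return 24

Final answer: 24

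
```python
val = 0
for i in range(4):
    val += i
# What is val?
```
Trace:
  val=0
  val=0, i=0
  val=1, i=1
  val=3, i=2
  val=6, i=3

Final answer: 6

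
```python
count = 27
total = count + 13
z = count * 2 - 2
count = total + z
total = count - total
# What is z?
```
Trace:
  count=27
  count=27, total=40
  count=27, total=40, z=52
  count=92, total=40, z=52
  count=92, total=52, z=52

Final answer: 52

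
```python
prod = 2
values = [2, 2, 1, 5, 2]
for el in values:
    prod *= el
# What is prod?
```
Trace:
  prod=2
  prod=4, el=2
  prod=8, el=2
  prod=8, el=1
  prod=40, el=5
  prod=80, el=2

Final answer: 80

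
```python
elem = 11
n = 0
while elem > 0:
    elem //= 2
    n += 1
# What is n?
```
Trace:
  elem=11
  elem=11, n=0
  elem=5, n=1
  elem=2, n=2
  elem=1, n=3
  elem=0, n=4

Final answer: 4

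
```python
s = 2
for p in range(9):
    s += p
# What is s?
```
Trace:
  s=2
  s=2, p=0
  s=3, p=1
  s=5, p=2
  s=8, p=3
  s=12, p=4
  s=17, p=5
  s=23, p=6
  s=30, p=7
  s=38, p=8

Final answer: 38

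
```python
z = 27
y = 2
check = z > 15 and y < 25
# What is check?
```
Trace:
  z=27
  z=27, y=2
  z=27, y=2, check=True

Final answer: True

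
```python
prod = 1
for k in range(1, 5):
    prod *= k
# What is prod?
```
Trace:
  prod=1
  prod=1, k=1
  prod=2, k=2
  prod=6, k=3
  prod=24, k=4

Final answer: 24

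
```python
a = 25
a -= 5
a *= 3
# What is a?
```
Trace:
  a=25
  a=20
  a=60

Final answer: 60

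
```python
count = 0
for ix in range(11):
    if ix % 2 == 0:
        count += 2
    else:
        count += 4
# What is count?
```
Trace:
  count=0
  count=2, ix=0
  count=6, ix=1
  count=8, ix=2
  count=12, ix=3
  count=14, ix=4
  count=18, ix=5
  count=20, ix=6
  count=24, ix=7
  count=26, ix=8
  count=30, ix=9
  count=32, ix=10

Final answer: 32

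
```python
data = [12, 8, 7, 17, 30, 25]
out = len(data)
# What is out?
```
Trace:
  data=[12, 8, 7, 17, 30, 25]
  data=[12, 8, 7, 17, 30, 25], out=6

Final answer: 6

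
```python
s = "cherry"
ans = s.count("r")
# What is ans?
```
Trace:
  s='cherry'
  s='cherry', ans=2

Final answer: 2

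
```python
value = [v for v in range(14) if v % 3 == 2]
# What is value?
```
Trace:
  v=0
  v=1
  v=2
  v=3
  v=4
  v=5
  v=6
  v=7
  v=8
  v=9
  v=10
  v=11
  v=12
  v=13
  value=[2, 5, 8, 11]

Final answer: [2, 5, 8, 11]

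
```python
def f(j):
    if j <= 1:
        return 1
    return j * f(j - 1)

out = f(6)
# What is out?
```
Call trace:
f(j=6)
  f(j=5)
    f(j=4)
      f(j=3)
        f(j=2)
          f(j=1)
          -> return 1
        -> return 2
      -> return 6
    -> return 24
  -> return 120
-> return 720

Final answer: 720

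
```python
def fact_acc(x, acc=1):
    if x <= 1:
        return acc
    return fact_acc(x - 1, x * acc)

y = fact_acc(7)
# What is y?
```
Call trace:
fact_acc(x=7, acc=1)
  fact_acc(x=6, acc=7)
    fact_acc(x=5, acc=42)
      fact_acc(x=4, acc=210)
        fact_acc(x=3, acc=840)
          fact_acc(x=2, acc=2520)
            fact_acc(x=1, acc=5040)
            -> return 5040
          -> return 5040
        -> return 5040
      -> return 5040
    -> return 5040
  -> return 5040
-> return 5040

Final answer: 5040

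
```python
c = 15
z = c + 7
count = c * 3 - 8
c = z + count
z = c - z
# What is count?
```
Trace:
  c=15
  c=15, z=22
  c=15, z=22, count=37
  c=59, z=22, count=37
  c=59, z=37, count=37

Final answer: 37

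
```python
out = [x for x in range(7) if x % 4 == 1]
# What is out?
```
Trace:
  x=0
  x=1
  x=2
  x=3
  x=4
  x=5
  x=6
  out=[1, 5]

Final answer: [1, 5]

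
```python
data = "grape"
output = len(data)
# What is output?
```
Trace:
  data='grape'
  data='grape', output=5

Final answer: 5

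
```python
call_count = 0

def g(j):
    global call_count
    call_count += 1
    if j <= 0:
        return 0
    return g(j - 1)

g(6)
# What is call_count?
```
Call trace:
g(j=6)
  g(j=5)
    g(j=4)
      g(j=3)
        g(j=2)
          g(j=1)
            g(j=0)
            -> return 0
          -> return 0
        -> return 0
      -> return 0
    -> return 0
  -> return 0
-> return 0

call_count is incremented once per call. g is entered once for each j = 6, 5, 4, 3, 2, 1, 0 (the j <= 0 call returns without recursing), i.e. 6 + 1 calls.
call_count = 7

Final answer: 7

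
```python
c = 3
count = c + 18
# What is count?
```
Trace:
  c=3
  c=3, count=21

Final answer: 21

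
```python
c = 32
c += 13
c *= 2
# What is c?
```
Trace:
  c=32
  c=45
  c=90

Final answer: 90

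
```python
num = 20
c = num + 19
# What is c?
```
Trace:
  num=20
  num=20, c=39

Final answer: 39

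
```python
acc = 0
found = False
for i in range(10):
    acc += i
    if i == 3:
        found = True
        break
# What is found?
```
Trace:
  acc=0
  acc=0, found=False
  acc=0, found=False, i=0
  acc=1, found=False, i=1
  acc=3, found=False, i=2
  acc=6, found=True, i=3

Final answer: True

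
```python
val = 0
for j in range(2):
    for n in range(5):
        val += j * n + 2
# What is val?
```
Trace:
  val=0
  val=2, j=0, n=0
  val=4, j=0, n=1
  val=6, j=0, n=2
  val=8, j=0, n=3
  val=10, j=0, n=4
  val=12, j=1, n=0
  val=15, j=1, n=1
  val=19, j=1, n=2
  val=24, j=1, n=3
  val=30, j=1, n=4

Final answer: 30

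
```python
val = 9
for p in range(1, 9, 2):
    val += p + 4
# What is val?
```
Trace:
  val=9
  val=14, p=1
  val=21, p=3
  val=30, p=5
  val=41, p=7

Final answer: 41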